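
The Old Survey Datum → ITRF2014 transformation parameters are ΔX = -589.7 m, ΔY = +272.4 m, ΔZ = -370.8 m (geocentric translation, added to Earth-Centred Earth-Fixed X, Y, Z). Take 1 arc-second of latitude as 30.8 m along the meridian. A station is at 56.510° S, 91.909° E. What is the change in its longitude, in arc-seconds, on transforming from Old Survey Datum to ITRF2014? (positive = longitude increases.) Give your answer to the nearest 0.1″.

sin φ = -0.833982, cos φ = 0.551791, sin λ = 0.999445, cos λ = -0.033312.
East component: ΔE = −sin λ·ΔX + cos λ·ΔY = −(0.999445)(-589.7) + (-0.033312)(272.4) = 580.30 m.
1° of latitude spans 3600 × 30.80 = 110880 m; at latitude φ, 1° of longitude spans that × cos φ = 61182.6 m, so Δλ = 580.30 / 61182.6 × 3600 = 34.145″.

Δλ = 34.1″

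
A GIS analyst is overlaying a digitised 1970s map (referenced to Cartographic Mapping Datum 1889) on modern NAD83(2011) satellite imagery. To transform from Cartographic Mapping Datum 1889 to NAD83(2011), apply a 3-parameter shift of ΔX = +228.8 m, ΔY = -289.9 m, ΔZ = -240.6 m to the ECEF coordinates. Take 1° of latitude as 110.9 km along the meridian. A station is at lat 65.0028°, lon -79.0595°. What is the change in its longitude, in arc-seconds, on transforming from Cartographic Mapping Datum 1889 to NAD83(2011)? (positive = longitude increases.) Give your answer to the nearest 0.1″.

sin φ = 0.906328, cos φ = 0.422574, sin λ = -0.981825, cos λ = 0.189790.
East component: ΔE = −sin λ·ΔX + cos λ·ΔY = −(-0.981825)(228.8) + (0.189790)(-289.9) = 169.62 m.
1° of latitude spans 110900 m; at latitude φ, 1° of longitude spans that × cos φ = 46863.5 m, so Δλ = 169.62 / 46863.5 × 3600 = 13.030″.

Δλ = 13.0″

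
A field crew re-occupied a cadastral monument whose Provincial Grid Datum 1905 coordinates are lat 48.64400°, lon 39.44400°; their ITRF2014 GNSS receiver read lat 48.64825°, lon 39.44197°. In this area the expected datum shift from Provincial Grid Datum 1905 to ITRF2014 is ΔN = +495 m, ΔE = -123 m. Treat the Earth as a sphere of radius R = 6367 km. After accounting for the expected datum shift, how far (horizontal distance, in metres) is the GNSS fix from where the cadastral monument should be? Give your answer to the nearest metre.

Observed coordinate differences: Δφ = +0.00425°, Δλ = -0.00203°.
Converting to metres (1° lat = 111125 m, cos φ = 0.660736): observed ΔN = 472.3 m, observed ΔE = -149.1 m.
Subtracting the expected shift leaves a residual of 472.3 − (495) = -22.7 m north and -149.1 − (-123) = -26.1 m east.
Residual distance = √((-22.7)² + (-26.1)²) = 34.6 m.

35 m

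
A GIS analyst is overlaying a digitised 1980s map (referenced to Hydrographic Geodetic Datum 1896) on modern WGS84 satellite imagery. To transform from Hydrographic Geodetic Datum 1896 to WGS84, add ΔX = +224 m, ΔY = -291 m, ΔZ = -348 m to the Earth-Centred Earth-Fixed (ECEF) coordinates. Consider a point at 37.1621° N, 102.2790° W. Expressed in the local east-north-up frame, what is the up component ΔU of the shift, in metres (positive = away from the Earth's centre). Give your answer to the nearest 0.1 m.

The local up (radial) axis is (cos φ cos λ, cos φ sin λ, sin φ), giving ΔU = -37.965 + 226.601 − 210.217 = -21.58 m.

ΔU = -21.6 m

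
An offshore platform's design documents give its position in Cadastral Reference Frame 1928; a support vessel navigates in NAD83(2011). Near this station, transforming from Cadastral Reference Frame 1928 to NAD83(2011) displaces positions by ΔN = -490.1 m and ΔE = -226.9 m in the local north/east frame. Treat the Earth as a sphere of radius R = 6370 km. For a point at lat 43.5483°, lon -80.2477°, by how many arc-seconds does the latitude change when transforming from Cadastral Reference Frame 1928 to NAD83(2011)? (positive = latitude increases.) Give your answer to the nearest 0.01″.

On a sphere of radius R, 1 rad of latitude = R, so Δφ = ΔN / R = -490.1 / 6370000 = -7.6939e-05 rad = -15.870″.

Δφ = -15.87″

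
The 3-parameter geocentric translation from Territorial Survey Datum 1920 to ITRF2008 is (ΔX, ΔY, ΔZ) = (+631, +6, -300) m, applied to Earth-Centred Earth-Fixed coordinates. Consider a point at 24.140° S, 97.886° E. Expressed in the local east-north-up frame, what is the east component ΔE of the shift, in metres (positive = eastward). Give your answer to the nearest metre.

ΔE = -626 m

The local east axis at (φ, λ) is (−sin λ, cos λ, 0), so ΔE = −sin(97.886°)·631 + cos(97.886°)·6 = -625.86 m.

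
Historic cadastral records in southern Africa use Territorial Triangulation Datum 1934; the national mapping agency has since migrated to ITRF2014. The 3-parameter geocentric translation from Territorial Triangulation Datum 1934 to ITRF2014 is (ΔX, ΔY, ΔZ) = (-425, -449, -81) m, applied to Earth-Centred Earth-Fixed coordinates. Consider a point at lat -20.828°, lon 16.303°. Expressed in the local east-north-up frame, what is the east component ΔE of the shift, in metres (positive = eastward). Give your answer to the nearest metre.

At φ = -20.828°, λ = 16.303°: sin φ = -0.355564, cos φ = 0.934652, sin λ = 0.280717, cos λ = 0.959791.
ΔE = −sin λ·ΔX + cos λ·ΔY = −(0.280717)·(-425) + (0.959791)·(-449) = -311.64 m.

ΔE = -312 m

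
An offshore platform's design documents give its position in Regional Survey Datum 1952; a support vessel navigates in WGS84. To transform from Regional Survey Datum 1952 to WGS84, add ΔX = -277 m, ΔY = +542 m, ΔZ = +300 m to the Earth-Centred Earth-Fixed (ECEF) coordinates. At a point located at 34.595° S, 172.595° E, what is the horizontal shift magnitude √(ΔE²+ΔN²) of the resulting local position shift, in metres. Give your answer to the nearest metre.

At φ = -34.595°, λ = 172.595°: sin φ = -0.567772, cos φ = 0.823186, sin λ = 0.128882, cos λ = -0.991660.
ΔE = −sin λ·ΔX + cos λ·ΔY = −(0.128882)·(-277) + (-0.991660)·(542) = -501.78 m.
ΔN = −sin φ cos λ·ΔX − sin φ sin λ·ΔY + cos φ·ΔZ = −(-0.567772)(-0.991660)(-277) − (-0.567772)(0.128882)(542) + (0.823186)(300) = 442.58 m.
Horizontal magnitude = √(ΔE² + ΔN²) = √((-501.78)² + 442.58²) = 669.07 m.

669 m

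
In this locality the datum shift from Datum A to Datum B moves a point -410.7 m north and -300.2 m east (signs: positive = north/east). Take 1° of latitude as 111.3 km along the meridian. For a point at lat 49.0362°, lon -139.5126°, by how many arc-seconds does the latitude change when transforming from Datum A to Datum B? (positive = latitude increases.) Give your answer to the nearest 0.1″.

Δφ = -13.3″

1° of latitude = 111.3 km, so Δφ = -410.7 / 111300 = -0.0036900° = -13.284″.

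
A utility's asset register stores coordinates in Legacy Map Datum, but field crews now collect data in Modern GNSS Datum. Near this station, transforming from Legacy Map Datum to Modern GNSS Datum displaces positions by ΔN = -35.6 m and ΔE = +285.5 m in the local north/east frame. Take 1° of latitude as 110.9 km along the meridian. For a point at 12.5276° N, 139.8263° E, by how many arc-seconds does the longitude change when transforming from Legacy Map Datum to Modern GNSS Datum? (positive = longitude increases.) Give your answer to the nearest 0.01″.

At latitude 12.5276°, cos φ = 0.976192.
1° of longitude at this latitude = 110.9 × cos φ = 108.26 km, so Δλ = 285.5 / 108259.7 = 0.0026372° = 9.494″.

Δλ = 9.49″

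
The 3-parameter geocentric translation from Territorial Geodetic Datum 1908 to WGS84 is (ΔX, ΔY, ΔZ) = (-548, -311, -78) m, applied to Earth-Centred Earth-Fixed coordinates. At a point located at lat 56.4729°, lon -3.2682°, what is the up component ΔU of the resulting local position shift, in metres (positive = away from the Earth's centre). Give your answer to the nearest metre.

ΔU = -357 m

At φ = 56.4729°, λ = -3.2682°: sin φ = 0.833625, cos φ = 0.552331, sin λ = -0.057010, cos λ = 0.998374.
ΔU = cos φ cos λ·ΔX + cos φ sin λ·ΔY + sin φ·ΔZ = (0.552331)(0.998374)(-548) + (0.552331)(-0.057010)(-311) + (0.833625)(-78) = -357.42 m.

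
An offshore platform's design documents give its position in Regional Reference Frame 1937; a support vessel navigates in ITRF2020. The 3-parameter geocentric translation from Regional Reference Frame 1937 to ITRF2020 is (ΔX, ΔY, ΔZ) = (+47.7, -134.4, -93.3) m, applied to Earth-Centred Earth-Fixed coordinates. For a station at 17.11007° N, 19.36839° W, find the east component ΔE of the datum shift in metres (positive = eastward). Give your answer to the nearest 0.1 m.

ΔE = -111.0 m

At φ = 17.11007°, λ = -19.36839°: sin φ = 0.294208, cos φ = 0.955741, sin λ = -0.331641, cos λ = 0.943406.
ΔE = −sin λ·ΔX + cos λ·ΔY = −(-0.331641)·(47.7) + (0.943406)·(-134.4) = -110.97 m.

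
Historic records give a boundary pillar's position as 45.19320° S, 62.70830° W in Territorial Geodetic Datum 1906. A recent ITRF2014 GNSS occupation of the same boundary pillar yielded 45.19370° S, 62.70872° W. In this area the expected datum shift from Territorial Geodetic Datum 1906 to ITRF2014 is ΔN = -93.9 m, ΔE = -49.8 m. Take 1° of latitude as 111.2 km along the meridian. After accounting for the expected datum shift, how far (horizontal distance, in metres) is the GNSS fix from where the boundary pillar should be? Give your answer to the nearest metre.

42 m

Observed coordinate differences: Δφ = -0.00050°, Δλ = -0.00042°.
Converting to metres (1° lat = 111200 m, cos φ = 0.704718): observed ΔN = -55.6 m, observed ΔE = -32.9 m.
Subtracting the expected shift leaves a residual of -55.6 − (-93.9) = 38.3 m north and -32.9 − (-49.8) = 16.9 m east.
Residual distance = √(38.3² + 16.9²) = 41.9 m.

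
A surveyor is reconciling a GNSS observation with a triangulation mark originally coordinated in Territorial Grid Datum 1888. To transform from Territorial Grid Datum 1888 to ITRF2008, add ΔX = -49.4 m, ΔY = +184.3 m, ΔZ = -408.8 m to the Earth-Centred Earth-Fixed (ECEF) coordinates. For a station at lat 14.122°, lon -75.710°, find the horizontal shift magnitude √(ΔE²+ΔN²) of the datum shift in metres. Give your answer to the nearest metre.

350 m

At φ = 14.122°, λ = -75.710°: sin φ = 0.243987, cos φ = 0.969778, sin λ = -0.969059, cos λ = 0.246830.
ΔE = −sin λ·ΔX + cos λ·ΔY = −(-0.969059)·(-49.4) + (0.246830)·(184.3) = -2.38 m.
ΔN = −sin φ cos λ·ΔX − sin φ sin λ·ΔY + cos φ·ΔZ = −(0.243987)(0.246830)(-49.4) − (0.243987)(-0.969059)(184.3) + (0.969778)(-408.8) = -349.89 m.
Horizontal magnitude = √(ΔE² + ΔN²) = √((-2.38)² + (-349.89)²) = 349.90 m.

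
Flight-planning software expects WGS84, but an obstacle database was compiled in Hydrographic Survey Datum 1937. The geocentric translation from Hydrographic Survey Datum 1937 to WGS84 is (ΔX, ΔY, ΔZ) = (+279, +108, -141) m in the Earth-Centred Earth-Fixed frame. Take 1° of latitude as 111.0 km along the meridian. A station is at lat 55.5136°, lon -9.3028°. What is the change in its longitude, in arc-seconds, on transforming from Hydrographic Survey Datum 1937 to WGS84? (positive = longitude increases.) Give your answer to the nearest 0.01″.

Δλ = 8.69″

sin φ = 0.824261, cos φ = 0.566211, sin λ = -0.161652, cos λ = 0.986848.
East component: ΔE = −sin λ·ΔX + cos λ·ΔY = −(-0.161652)(279) + (0.986848)(108) = 151.68 m.
1° of latitude spans 111000 m; at latitude φ, 1° of longitude spans that × cos φ = 62849.4 m, so Δλ = 151.68 / 62849.4 × 3600 = 8.688″.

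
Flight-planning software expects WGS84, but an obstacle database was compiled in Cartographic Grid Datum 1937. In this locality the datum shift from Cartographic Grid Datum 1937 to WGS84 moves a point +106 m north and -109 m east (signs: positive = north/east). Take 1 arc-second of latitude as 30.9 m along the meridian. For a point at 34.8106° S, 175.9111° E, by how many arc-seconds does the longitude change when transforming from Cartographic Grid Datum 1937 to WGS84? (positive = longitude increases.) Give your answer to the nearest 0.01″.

At latitude -34.8106°, cos φ = 0.821044.
1″ of longitude at this latitude = 30.90 × cos φ = 25.3702 m, so Δλ = -109.0 / 25.3702 = -4.296″.

Δλ = -4.30″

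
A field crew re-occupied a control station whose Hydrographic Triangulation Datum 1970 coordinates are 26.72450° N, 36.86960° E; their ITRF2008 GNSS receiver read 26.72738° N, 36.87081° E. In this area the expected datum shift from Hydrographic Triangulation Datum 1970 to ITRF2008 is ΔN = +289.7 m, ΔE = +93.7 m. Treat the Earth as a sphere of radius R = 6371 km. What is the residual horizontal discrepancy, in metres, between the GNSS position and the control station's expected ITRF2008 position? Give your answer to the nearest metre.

40 m

Observed coordinate differences: Δφ = +0.00288°, Δλ = +0.00121°.
Converting to metres (1° lat = 111195 m, cos φ = 0.893179): observed ΔN = 320.2 m, observed ΔE = 120.2 m.
Subtracting the expected shift leaves a residual of 320.2 − (289.7) = 30.5 m north and 120.2 − (93.7) = 26.5 m east.
Residual distance = √(30.5² + 26.5²) = 40.4 m.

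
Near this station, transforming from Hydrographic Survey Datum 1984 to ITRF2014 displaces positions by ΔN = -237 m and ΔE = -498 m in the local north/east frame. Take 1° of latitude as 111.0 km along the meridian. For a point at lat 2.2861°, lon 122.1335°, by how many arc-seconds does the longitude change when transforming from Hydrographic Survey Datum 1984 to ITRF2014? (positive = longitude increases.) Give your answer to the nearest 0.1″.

At latitude 2.2861°, cos φ = 0.999204.
1° of longitude at this latitude = 111.0 × cos φ = 110.91 km, so Δλ = -498.0 / 110911.7 = -0.0044901° = -16.164″.

Δλ = -16.2″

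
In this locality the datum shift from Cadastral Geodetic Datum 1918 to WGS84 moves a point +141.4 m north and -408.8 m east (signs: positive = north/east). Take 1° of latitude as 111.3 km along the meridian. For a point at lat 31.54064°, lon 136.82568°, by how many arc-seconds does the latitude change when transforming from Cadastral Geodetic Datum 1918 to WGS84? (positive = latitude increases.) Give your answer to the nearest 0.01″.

1° of latitude = 111.3 km, so Δφ = 141.4 / 111300 = 0.0012704° = 4.574″.

Δφ = 4.57″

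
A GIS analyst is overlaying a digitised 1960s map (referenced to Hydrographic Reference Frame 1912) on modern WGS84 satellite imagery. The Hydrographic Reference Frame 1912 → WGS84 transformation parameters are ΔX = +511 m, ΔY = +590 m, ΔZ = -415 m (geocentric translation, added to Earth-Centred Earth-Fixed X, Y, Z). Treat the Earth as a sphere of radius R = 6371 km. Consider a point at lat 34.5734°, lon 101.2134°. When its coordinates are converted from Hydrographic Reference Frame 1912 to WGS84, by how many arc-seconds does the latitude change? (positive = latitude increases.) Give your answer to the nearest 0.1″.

Δφ = -19.9″

sin φ = 0.567462, cos φ = 0.823400, sin λ = 0.980910, cos λ = -0.194464.
North component: ΔN = −sin φ cos λ·ΔX − sin φ sin λ·ΔY + cos φ·ΔZ = −(0.567462)(-0.194464)(511) − (0.567462)(0.980910)(590) + (0.823400)(-415) = -613.73 m.
1° of latitude spans πR/180 = 111195 m, so Δφ = -613.73 / 111195 × 3600 = -19.870″.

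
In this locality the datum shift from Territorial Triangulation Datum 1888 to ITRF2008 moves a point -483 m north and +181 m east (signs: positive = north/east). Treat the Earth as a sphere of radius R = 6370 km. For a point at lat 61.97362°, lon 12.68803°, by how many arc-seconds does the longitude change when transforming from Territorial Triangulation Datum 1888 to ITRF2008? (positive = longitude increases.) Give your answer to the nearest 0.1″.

Δλ = 12.5″

At latitude 61.97362°, cos φ = 0.469878.
One radian of longitude at latitude φ spans R cos φ, so Δλ = ΔE / (R cos φ) = 181.0 / (6370000 × 0.469878) = 6.0472e-05 rad = 12.473″.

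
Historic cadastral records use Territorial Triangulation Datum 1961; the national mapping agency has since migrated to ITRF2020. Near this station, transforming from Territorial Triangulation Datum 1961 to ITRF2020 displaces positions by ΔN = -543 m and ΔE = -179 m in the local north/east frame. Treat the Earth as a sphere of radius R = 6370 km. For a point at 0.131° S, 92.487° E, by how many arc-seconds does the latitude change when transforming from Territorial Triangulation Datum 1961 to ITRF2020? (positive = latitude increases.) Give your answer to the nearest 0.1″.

Δφ = -17.6″

On a sphere of radius R, 1 rad of latitude = R, so Δφ = ΔN / R = -543.0 / 6370000 = -8.5243e-05 rad = -17.583″.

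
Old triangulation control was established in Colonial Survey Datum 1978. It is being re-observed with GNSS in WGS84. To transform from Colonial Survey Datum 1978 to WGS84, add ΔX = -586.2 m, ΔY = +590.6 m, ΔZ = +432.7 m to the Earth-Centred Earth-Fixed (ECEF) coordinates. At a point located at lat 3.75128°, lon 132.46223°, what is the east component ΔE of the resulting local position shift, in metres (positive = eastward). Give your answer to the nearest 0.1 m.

ΔE = 33.7 m

At φ = 3.75128°, λ = 132.46223°: sin φ = 0.065425, cos φ = 0.997857, sin λ = 0.737723, cos λ = -0.675104.
ΔE = −sin λ·ΔX + cos λ·ΔY = −(0.737723)·(-586.2) + (-0.675104)·(590.6) = 33.74 m.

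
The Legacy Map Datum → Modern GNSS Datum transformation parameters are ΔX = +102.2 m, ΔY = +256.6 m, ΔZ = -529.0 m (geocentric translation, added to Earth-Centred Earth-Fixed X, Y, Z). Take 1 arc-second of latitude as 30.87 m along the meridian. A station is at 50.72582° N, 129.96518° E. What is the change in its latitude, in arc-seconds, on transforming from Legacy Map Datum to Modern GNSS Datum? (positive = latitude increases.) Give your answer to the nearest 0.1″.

sin φ = 0.774126, cos φ = 0.633032, sin λ = 0.766435, cos λ = -0.642322.
North component: ΔN = −sin φ cos λ·ΔX − sin φ sin λ·ΔY + cos φ·ΔZ = −(0.774126)(-0.642322)(102.2) − (0.774126)(0.766435)(256.6) + (0.633032)(-529.0) = -436.30 m.
1° of latitude spans 3600 × 30.87 = 111132 m, so Δφ = -436.30 / 111132 × 3600 = -14.134″.

Δφ = -14.1″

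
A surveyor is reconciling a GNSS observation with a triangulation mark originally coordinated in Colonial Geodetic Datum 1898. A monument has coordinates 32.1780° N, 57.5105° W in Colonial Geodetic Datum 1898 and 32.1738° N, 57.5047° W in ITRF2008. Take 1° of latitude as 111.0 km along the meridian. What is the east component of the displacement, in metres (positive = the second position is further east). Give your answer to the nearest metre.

Δφ = 32.1738° − 32.1780° = -0.0042°; Δλ = -57.5047° − -57.5105° = +0.0058°.
ΔN = Δφ × 111000 = -466.2 m; ΔE = Δλ × 111000 × cos(32.1780°) = +0.0058 × 111000 × 0.846398 = 544.9 m.

ΔE = 545 m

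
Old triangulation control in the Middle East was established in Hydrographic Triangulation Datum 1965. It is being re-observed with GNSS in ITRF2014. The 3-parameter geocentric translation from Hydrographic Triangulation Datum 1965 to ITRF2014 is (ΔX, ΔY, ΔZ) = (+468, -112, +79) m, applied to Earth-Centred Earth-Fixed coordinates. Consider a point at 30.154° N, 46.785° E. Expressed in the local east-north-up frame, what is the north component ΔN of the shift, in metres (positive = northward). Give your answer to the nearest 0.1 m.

At φ = 30.154°, λ = 46.785°: sin φ = 0.502326, cos φ = 0.864678, sin λ = 0.728789, cos λ = 0.684738.
ΔN = −sin φ cos λ·ΔX − sin φ sin λ·ΔY + cos φ·ΔZ = −(0.502326)(0.684738)(468) − (0.502326)(0.728789)(-112) + (0.864678)(79) = -51.66 m.

ΔN = -51.7 m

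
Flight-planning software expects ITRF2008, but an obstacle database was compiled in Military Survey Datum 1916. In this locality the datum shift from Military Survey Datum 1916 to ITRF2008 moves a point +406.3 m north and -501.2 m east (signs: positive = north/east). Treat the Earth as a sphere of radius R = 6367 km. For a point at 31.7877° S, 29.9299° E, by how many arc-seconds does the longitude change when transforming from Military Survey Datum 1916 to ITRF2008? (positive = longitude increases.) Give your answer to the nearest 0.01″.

At latitude -31.7877°, cos φ = 0.850006.
One radian of longitude at latitude φ spans R cos φ, so Δλ = ΔE / (R cos φ) = -501.2 / (6367000 × 0.850006) = -9.2609e-05 rad = -19.102″.

Δλ = -19.10″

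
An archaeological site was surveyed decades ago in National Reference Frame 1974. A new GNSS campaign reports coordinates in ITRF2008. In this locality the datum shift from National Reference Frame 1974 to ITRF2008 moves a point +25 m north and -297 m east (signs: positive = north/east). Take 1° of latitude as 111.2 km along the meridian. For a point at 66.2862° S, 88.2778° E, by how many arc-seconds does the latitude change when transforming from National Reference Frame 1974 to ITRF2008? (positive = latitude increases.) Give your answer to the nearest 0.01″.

1° of latitude = 111.2 km, so Δφ = 25.0 / 111200 = 0.0002248° = 0.809″.

Δφ = 0.81″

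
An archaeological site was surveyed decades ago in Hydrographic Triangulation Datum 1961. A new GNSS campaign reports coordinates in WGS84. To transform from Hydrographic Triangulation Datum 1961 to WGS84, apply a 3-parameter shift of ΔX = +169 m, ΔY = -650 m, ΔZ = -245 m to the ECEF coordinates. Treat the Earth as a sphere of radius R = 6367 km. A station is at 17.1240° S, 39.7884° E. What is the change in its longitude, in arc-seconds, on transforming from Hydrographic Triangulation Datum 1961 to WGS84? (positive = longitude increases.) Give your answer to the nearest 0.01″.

sin φ = -0.294441, cos φ = 0.955670, sin λ = 0.639954, cos λ = 0.768413.
East component: ΔE = −sin λ·ΔX + cos λ·ΔY = −(0.639954)(169) + (0.768413)(-650) = -607.62 m.
1° of latitude spans πR/180 = 111125 m; at latitude φ, 1° of longitude spans that × cos φ = 106198.9 m, so Δλ = -607.62 / 106198.9 × 3600 = -20.598″.

Δλ = -20.60″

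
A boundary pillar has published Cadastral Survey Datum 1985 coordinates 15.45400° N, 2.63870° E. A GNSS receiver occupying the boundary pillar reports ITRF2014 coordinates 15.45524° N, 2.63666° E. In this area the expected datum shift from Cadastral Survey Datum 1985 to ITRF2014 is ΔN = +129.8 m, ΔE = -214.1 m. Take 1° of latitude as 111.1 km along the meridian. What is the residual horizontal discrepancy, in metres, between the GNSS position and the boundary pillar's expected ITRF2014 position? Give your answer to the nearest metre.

Observed coordinate differences: Δφ = +0.00124°, Δλ = -0.00204°.
Converting to metres (1° lat = 111100 m, cos φ = 0.963845): observed ΔN = 137.8 m, observed ΔE = -218.4 m.
Subtracting the expected shift leaves a residual of 137.8 − (129.8) = 8.0 m north and -218.4 − (-214.1) = -4.3 m east.
Residual distance = √(8.0² + (-4.3)²) = 9.1 m.

9 m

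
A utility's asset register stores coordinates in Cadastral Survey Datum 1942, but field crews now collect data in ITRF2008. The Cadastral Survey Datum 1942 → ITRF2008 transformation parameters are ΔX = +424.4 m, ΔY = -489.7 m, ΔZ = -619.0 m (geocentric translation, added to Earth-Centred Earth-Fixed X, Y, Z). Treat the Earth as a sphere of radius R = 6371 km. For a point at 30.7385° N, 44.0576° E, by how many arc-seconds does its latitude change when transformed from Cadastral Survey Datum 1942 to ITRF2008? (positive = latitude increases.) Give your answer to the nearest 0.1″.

Δφ = -16.6″

sin φ = 0.511121, cos φ = 0.859509, sin λ = 0.695381, cos λ = 0.718641.
North component: ΔN = −sin φ cos λ·ΔX − sin φ sin λ·ΔY + cos φ·ΔZ = −(0.511121)(0.718641)(424.4) − (0.511121)(0.695381)(-489.7) + (0.859509)(-619.0) = -513.87 m.
1° of latitude spans πR/180 = 111195 m, so Δφ = -513.87 / 111195 × 3600 = -16.637″.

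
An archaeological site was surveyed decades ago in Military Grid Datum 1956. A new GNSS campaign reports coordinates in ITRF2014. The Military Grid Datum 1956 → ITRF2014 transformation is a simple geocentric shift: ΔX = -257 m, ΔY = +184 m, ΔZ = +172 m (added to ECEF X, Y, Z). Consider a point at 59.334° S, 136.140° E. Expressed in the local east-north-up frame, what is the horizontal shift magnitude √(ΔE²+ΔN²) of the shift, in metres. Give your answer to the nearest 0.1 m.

359.7 m

The local east axis at (φ, λ) is (−sin λ, cos λ, 0), so ΔE = −sin(136.140°)·(-257) + cos(136.140°)·184 = 45.40 m.
The local north axis is (−sin φ cos λ, −sin φ sin λ, cos φ), giving ΔN = 159.392 + 109.664 + 87.726 = 356.78 m.
Horizontal magnitude = √(ΔE² + ΔN²) = √(45.40² + 356.78²) = 359.66 m.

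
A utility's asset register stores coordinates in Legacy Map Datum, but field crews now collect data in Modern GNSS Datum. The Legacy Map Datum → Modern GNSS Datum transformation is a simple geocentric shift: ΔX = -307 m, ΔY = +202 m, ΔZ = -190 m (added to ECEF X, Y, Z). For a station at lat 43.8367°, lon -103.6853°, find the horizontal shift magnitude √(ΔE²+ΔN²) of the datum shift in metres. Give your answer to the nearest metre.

At φ = 43.8367°, λ = -103.6853°: sin φ = 0.692605, cos φ = 0.721317, sin λ = -0.971610, cos λ = -0.236589.
ΔE = −sin λ·ΔX + cos λ·ΔY = −(-0.971610)·(-307) + (-0.236589)·(202) = -346.08 m.
ΔN = −sin φ cos λ·ΔX − sin φ sin λ·ΔY + cos φ·ΔZ = −(0.692605)(-0.236589)(-307) − (0.692605)(-0.971610)(202) + (0.721317)(-190) = -51.42 m.
Horizontal magnitude = √(ΔE² + ΔN²) = √((-346.08)² + (-51.42)²) = 349.87 m.

350 m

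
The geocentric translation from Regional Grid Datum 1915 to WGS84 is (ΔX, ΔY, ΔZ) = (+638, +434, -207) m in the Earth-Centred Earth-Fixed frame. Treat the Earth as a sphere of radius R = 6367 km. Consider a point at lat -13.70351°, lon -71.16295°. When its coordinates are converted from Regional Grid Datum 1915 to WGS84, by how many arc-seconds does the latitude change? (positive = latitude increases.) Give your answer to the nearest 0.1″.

sin φ = -0.236898, cos φ = 0.971535, sin λ = -0.946441, cos λ = 0.322878.
North component: ΔN = −sin φ cos λ·ΔX − sin φ sin λ·ΔY + cos φ·ΔZ = −(-0.236898)(0.322878)(638) − (-0.236898)(-0.946441)(434) + (0.971535)(-207) = -249.61 m.
1° of latitude spans πR/180 = 111125 m, so Δφ = -249.61 / 111125 × 3600 = -8.086″.

Δφ = -8.1″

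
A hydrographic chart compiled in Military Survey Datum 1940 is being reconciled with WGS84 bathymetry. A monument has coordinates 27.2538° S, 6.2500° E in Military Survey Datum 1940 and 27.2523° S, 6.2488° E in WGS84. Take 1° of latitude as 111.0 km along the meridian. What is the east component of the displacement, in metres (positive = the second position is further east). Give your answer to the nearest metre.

ΔE = -118 m

Δφ = -27.2523° − -27.2538° = +0.0015°; Δλ = 6.2488° − 6.2500° = -0.0012°.
ΔN = Δφ × 111000 = 166.5 m; ΔE = Δλ × 111000 × cos(-27.2538°) = -0.0012 × 111000 × 0.888987 = -118.4 m.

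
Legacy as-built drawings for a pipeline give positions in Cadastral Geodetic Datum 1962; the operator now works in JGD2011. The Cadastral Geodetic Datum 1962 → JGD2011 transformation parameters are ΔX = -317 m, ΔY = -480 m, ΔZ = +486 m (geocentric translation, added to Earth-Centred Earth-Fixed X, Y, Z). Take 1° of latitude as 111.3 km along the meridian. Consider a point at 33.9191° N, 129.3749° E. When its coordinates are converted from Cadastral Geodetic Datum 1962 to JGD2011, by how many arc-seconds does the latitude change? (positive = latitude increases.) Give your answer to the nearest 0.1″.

Δφ = 16.1″

sin φ = 0.558022, cos φ = 0.829826, sin λ = 0.773012, cos λ = -0.634392.
North component: ΔN = −sin φ cos λ·ΔX − sin φ sin λ·ΔY + cos φ·ΔZ = −(0.558022)(-0.634392)(-317) − (0.558022)(0.773012)(-480) + (0.829826)(486) = 498.13 m.
1° of latitude spans 111300 m, so Δφ = 498.13 / 111300 × 3600 = 16.112″.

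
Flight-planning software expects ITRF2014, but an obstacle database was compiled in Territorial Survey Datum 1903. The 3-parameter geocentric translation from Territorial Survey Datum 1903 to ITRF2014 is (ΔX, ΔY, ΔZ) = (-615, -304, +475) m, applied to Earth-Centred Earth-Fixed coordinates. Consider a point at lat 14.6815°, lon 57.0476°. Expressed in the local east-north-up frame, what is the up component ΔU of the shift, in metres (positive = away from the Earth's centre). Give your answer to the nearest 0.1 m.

The local up (radial) axis is (cos φ cos λ, cos φ sin λ, sin φ), giving ΔU = -323.602 − 246.764 + 120.387 = -449.98 m.

ΔU = -450.0 m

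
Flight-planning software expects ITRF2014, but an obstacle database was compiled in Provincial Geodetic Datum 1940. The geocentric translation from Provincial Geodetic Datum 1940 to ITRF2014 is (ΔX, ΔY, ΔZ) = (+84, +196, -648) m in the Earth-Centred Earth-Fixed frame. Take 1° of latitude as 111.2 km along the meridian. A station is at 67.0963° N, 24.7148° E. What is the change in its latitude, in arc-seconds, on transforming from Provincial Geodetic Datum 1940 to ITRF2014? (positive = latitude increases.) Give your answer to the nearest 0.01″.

Δφ = -12.88″

sin φ = 0.921160, cos φ = 0.389183, sin λ = 0.418102, cos λ = 0.908400.
North component: ΔN = −sin φ cos λ·ΔX − sin φ sin λ·ΔY + cos φ·ΔZ = −(0.921160)(0.908400)(84) − (0.921160)(0.418102)(196) + (0.389183)(-648) = -397.97 m.
1° of latitude spans 111200 m, so Δφ = -397.97 / 111200 × 3600 = -12.884″.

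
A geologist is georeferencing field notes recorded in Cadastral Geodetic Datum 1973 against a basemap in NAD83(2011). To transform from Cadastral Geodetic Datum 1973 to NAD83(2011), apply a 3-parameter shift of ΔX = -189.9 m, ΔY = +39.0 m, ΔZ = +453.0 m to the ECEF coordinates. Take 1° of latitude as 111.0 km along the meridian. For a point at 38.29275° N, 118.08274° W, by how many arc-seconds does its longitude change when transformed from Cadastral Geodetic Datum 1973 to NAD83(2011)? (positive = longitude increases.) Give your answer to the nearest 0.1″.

sin φ = 0.619680, cos φ = 0.784855, sin λ = -0.882269, cos λ = -0.470746.
East component: ΔE = −sin λ·ΔX + cos λ·ΔY = −(-0.882269)(-189.9) + (-0.470746)(39.0) = -185.90 m.
1° of latitude spans 111000 m; at latitude φ, 1° of longitude spans that × cos φ = 87118.9 m, so Δλ = -185.90 / 87118.9 × 3600 = -7.682″.

Δλ = -7.7″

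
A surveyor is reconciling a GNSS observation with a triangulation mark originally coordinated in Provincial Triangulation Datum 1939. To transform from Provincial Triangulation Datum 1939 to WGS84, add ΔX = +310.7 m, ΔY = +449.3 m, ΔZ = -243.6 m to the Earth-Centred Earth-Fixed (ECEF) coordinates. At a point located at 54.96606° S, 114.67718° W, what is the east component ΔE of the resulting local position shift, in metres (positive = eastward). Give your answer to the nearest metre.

The local east axis at (φ, λ) is (−sin λ, cos λ, 0), so ΔE = −sin(-114.67718°)·310.7 + cos(-114.67718°)·449.3 = 94.74 m.

ΔE = 95 m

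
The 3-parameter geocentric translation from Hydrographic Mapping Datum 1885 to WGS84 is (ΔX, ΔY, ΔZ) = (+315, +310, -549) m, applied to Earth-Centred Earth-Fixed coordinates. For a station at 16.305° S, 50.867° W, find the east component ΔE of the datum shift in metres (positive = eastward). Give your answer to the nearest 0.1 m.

The local east axis at (φ, λ) is (−sin λ, cos λ, 0), so ΔE = −sin(-50.867°)·315 + cos(-50.867°)·310 = 439.99 m.

ΔE = 440.0 m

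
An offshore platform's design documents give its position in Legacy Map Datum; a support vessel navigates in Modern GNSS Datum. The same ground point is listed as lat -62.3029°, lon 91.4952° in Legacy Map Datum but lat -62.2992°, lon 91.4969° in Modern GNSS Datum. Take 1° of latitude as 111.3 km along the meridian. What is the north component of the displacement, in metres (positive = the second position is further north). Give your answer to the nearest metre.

ΔN = 412 m

Δφ = -62.2992° − -62.3029° = +0.0037°; Δλ = 91.4969° − 91.4952° = +0.0017°.
ΔN = Δφ × 111300 = 411.8 m; ΔE = Δλ × 111300 × cos(-62.3029°) = +0.0017 × 111300 × 0.464797 = 87.9 m.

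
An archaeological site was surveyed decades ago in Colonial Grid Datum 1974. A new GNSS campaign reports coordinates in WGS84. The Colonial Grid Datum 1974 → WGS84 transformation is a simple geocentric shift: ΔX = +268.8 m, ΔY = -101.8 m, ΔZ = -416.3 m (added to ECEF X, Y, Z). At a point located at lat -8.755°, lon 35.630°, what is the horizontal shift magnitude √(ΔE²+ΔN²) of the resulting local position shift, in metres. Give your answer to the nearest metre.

455 m

At φ = -8.755°, λ = 35.630°: sin φ = -0.152210, cos φ = 0.988348, sin λ = 0.582549, cos λ = 0.812796.
ΔE = −sin λ·ΔX + cos λ·ΔY = −(0.582549)·(268.8) + (0.812796)·(-101.8) = -239.33 m.
ΔN = −sin φ cos λ·ΔX − sin φ sin λ·ΔY + cos φ·ΔZ = −(-0.152210)(0.812796)(268.8) − (-0.152210)(0.582549)(-101.8) + (0.988348)(-416.3) = -387.22 m.
Horizontal magnitude = √(ΔE² + ΔN²) = √((-239.33)² + (-387.22)²) = 455.21 m.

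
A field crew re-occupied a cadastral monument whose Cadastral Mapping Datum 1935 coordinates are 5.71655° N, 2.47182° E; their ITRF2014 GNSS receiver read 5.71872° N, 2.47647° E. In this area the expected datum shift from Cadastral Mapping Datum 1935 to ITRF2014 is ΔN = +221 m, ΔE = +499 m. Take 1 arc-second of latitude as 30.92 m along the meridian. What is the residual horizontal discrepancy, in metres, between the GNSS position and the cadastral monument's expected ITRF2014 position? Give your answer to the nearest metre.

26 m

Observed coordinate differences: Δφ = +0.00217°, Δλ = +0.00465°.
Converting to metres (1° lat = 111312 m, cos φ = 0.995027): observed ΔN = 241.5 m, observed ΔE = 515.0 m.
Subtracting the expected shift leaves a residual of 241.5 − (221) = 20.5 m north and 515.0 − (499) = 16.0 m east.
Residual distance = √(20.5² + 16.0²) = 26.1 m.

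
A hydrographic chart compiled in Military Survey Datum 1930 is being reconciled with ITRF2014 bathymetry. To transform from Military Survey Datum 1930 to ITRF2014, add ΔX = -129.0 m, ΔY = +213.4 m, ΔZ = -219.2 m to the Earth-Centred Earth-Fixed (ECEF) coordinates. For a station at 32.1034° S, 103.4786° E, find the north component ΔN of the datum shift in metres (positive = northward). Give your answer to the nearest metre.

The local north axis is (−sin φ cos λ, −sin φ sin λ, cos φ), giving ΔN = 15.979 + 110.288 − 185.682 = -59.42 m.

ΔN = -59 m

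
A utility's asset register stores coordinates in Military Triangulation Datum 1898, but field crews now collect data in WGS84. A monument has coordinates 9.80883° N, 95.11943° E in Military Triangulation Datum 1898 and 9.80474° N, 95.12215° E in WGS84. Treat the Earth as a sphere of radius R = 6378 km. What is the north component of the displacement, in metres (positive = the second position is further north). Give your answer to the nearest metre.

ΔN = -455 m

Δφ = 9.80474° − 9.80883° = -0.00409°; Δλ = 95.12215° − 95.11943° = +0.00272°.
1° along a meridian = πR/180 = 111317 m.
ΔN = Δφ × 111317 = -455.3 m; ΔE = Δλ × 111317 × cos(9.80883°) = +0.00272 × 111317 × 0.985382 = 298.4 m.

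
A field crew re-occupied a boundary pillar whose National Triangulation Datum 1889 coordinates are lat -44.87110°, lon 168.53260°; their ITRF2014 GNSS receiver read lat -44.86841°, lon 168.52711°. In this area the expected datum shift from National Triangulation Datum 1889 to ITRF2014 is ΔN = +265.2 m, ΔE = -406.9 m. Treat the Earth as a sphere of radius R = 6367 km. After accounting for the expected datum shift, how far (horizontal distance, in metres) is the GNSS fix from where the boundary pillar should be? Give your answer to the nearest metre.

Observed coordinate differences: Δφ = +0.00269°, Δλ = -0.00549°.
Converting to metres (1° lat = 111125 m, cos φ = 0.708696): observed ΔN = 298.9 m, observed ΔE = -432.4 m.
Subtracting the expected shift leaves a residual of 298.9 − (265.2) = 33.7 m north and -432.4 − (-406.9) = -25.5 m east.
Residual distance = √(33.7² + (-25.5)²) = 42.3 m.

42 m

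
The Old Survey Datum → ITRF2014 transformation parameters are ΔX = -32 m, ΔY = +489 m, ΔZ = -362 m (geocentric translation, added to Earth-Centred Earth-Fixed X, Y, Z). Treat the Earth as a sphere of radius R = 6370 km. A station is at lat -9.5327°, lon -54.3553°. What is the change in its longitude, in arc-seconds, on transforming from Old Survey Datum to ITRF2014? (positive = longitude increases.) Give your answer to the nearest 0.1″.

Δλ = 8.5″

sin φ = -0.165610, cos φ = 0.986191, sin λ = -0.812646, cos λ = 0.582757.
East component: ΔE = −sin λ·ΔX + cos λ·ΔY = −(-0.812646)(-32) + (0.582757)(489) = 258.96 m.
1° of latitude spans πR/180 = 111177 m; at latitude φ, 1° of longitude spans that × cos φ = 109642.3 m, so Δλ = 258.96 / 109642.3 × 3600 = 8.503″.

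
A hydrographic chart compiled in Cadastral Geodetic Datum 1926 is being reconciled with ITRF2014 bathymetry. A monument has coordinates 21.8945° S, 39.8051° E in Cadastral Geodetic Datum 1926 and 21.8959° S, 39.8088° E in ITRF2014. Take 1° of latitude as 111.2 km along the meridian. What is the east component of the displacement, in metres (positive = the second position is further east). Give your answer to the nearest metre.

Δφ = -21.8959° − -21.8945° = -0.0014°; Δλ = 39.8088° − 39.8051° = +0.0037°.
ΔN = Δφ × 111200 = -155.7 m; ΔE = Δλ × 111200 × cos(-21.8945°) = +0.0037 × 111200 × 0.927872 = 381.8 m.

ΔE = 382 m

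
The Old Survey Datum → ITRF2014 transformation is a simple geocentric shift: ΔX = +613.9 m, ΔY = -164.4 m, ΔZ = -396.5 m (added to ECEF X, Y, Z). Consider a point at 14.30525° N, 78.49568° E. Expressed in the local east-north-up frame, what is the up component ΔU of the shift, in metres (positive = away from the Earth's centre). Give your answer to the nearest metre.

ΔU = -135 m

The local up (radial) axis is (cos φ cos λ, cos φ sin λ, sin φ), giving ΔU = 118.641 − 156.102 − 97.970 = -135.43 m.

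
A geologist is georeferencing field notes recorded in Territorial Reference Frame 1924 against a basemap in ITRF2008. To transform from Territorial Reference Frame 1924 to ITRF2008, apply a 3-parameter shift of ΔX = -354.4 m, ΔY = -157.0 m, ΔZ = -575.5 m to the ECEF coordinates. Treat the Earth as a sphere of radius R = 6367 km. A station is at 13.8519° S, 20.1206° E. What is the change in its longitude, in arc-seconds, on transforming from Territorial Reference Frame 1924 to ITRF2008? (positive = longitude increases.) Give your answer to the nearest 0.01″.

Δλ = -0.85″

sin φ = -0.239413, cos φ = 0.970918, sin λ = 0.343997, cos λ = 0.938971.
East component: ΔE = −sin λ·ΔX + cos λ·ΔY = −(0.343997)(-354.4) + (0.938971)(-157.0) = -25.51 m.
1° of latitude spans πR/180 = 111125 m; at latitude φ, 1° of longitude spans that × cos φ = 107893.4 m, so Δλ = -25.51 / 107893.4 × 3600 = -0.851″.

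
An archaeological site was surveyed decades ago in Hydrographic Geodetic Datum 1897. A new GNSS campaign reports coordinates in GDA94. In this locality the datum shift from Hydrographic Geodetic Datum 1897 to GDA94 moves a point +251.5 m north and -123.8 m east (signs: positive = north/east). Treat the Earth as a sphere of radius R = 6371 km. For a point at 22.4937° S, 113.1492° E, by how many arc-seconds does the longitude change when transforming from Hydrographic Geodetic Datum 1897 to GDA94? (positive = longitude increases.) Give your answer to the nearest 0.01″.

At latitude -22.4937°, cos φ = 0.923922.
One radian of longitude at latitude φ spans R cos φ, so Δλ = ΔE / (R cos φ) = -123.8 / (6371000 × 0.923922) = -2.1032e-05 rad = -4.338″.

Δλ = -4.34″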